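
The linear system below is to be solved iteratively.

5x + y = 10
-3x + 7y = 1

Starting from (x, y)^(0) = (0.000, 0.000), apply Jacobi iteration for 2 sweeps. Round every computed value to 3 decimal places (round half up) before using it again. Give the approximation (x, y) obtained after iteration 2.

(1.971, 1.000)

Iteration 1:
  x = (10 - (1)·0.000) / (5) = 2.000
  y = (1 - (-3)·0.000) / (7) = 0.143
Iteration 2:
  x = (10 - (1)·0.143) / (5) = 1.971
  y = (1 - (-3)·2.000) / (7) = 1.000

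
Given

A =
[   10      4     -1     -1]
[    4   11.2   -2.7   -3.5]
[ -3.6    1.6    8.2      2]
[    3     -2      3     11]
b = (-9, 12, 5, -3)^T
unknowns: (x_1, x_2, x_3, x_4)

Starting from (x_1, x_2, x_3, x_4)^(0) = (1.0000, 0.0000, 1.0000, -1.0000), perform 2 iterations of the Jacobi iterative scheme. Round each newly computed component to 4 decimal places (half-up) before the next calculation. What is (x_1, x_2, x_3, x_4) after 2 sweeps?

(-1.1097, 1.4488, 0.2888, -0.2629)

Iteration 1:
  x_1 = (-9 - (4)·0.0000 - (-1)·1.0000 - (-1)·-1.0000) / (10) = -0.9000
  x_2 = (12 - (4)·1.0000 - (-2.7)·1.0000 - (-3.5)·-1.0000) / (11.2) = 0.6429
  x_3 = (5 - (-3.6)·1.0000 - (1.6)·0.0000 - (2)·-1.0000) / (8.2) = 1.2927
  x_4 = (-3 - (3)·1.0000 - (-2)·0.0000 - (3)·1.0000) / (11) = -0.8182
Iteration 2:
  x_1 = (-9 - (4)·0.6429 - (-1)·1.2927 - (-1)·-0.8182) / (10) = -1.1097
  x_2 = (12 - (4)·-0.9000 - (-2.7)·1.2927 - (-3.5)·-0.8182) / (11.2) = 1.4488
  x_3 = (5 - (-3.6)·-0.9000 - (1.6)·0.6429 - (2)·-0.8182) / (8.2) = 0.2888
  x_4 = (-3 - (3)·-0.9000 - (-2)·0.6429 - (3)·1.2927) / (11) = -0.2629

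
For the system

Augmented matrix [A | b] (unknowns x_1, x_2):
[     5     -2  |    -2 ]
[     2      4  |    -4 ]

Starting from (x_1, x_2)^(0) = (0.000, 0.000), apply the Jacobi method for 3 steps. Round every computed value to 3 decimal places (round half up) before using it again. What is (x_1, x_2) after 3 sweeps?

Iteration 1:
  x_1 = (-2 - (-2)·0.000) / (5) = -0.400
  x_2 = (-4 - (2)·0.000) / (4) = -1.000
Iteration 2:
  x_1 = (-2 - (-2)·-1.000) / (5) = -0.800
  x_2 = (-4 - (2)·-0.400) / (4) = -0.800
Iteration 3:
  x_1 = (-2 - (-2)·-0.800) / (5) = -0.720
  x_2 = (-4 - (2)·-0.800) / (4) = -0.600

(-0.720, -0.600)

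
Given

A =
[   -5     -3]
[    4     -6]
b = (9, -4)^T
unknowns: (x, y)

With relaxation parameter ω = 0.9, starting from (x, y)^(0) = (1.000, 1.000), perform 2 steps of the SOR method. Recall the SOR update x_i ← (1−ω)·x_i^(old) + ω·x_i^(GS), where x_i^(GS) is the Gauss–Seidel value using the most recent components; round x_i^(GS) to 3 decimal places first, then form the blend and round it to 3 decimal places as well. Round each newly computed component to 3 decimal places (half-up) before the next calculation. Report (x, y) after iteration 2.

Iteration 1:
  x: GS value = (9 - (-3)·1.000) / (-5) = -2.400;  x ← (1−ω)·1.000 + ω·-2.400 = -2.060
  y: GS value = (-4 - (4)·-2.060) / (-6) = -0.707;  y ← (1−ω)·1.000 + ω·-0.707 = -0.536
Iteration 2:
  x: GS value = (9 - (-3)·-0.536) / (-5) = -1.478;  x ← (1−ω)·-2.060 + ω·-1.478 = -1.536
  y: GS value = (-4 - (4)·-1.536) / (-6) = -0.357;  y ← (1−ω)·-0.536 + ω·-0.357 = -0.375

(-1.536, -0.375)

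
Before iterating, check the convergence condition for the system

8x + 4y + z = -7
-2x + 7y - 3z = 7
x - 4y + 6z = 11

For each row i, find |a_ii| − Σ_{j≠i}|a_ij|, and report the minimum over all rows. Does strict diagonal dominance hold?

1

row 1: |8| − (4+1) = 3
row 2: |7| − (2+3) = 2
row 3: |6| − (1+4) = 1
minimum over rows = 1 → strictly diagonally dominant (convergence guaranteed)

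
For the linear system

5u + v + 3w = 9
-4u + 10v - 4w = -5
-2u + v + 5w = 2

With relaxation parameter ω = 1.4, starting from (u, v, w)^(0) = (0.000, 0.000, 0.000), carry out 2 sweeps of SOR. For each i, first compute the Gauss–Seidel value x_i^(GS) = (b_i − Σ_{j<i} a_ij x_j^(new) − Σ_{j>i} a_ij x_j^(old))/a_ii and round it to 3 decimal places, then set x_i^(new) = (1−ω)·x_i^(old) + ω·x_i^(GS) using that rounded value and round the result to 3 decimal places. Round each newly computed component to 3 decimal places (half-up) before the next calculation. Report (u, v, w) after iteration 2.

Iteration 1:
  u: GS value = (9 - (1)·0.000 - (3)·0.000) / (5) = 1.800;  u ← (1−ω)·0.000 + ω·1.800 = 2.520
  v: GS value = (-5 - (-4)·2.520 - (-4)·0.000) / (10) = 0.508;  v ← (1−ω)·0.000 + ω·0.508 = 0.711
  w: GS value = (2 - (-2)·2.520 - (1)·0.711) / (5) = 1.266;  w ← (1−ω)·0.000 + ω·1.266 = 1.772
Iteration 2:
  u: GS value = (9 - (1)·0.711 - (3)·1.772) / (5) = 0.595;  u ← (1−ω)·2.520 + ω·0.595 = -0.175
  v: GS value = (-5 - (-4)·-0.175 - (-4)·1.772) / (10) = 0.139;  v ← (1−ω)·0.711 + ω·0.139 = -0.090
  w: GS value = (2 - (-2)·-0.175 - (1)·-0.090) / (5) = 0.348;  w ← (1−ω)·1.772 + ω·0.348 = -0.222

(-0.175, -0.090, -0.222)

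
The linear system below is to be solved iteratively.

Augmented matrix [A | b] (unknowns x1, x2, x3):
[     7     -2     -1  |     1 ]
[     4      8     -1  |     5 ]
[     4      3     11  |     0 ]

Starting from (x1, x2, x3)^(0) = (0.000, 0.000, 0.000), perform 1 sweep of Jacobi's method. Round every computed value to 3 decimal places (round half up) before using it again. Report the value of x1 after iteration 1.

Iteration 1:
  x1 = (1 - (-2)·0.000 - (-1)·0.000) / (7) = 0.143
  x2 = (5 - (4)·0.000 - (-1)·0.000) / (8) = 0.625
  x3 = (0 - (4)·0.000 - (3)·0.000) / (11) = 0.000

0.143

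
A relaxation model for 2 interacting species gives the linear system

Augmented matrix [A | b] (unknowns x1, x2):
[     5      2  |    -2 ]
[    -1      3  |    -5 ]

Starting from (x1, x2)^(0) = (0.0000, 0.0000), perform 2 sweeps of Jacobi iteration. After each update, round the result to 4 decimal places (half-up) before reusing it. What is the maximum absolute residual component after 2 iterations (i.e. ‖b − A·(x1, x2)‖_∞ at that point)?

0.6667

Iteration 1:
  x1 = (-2 - (2)·0.0000) / (5) = -0.4000
  x2 = (-5 - (-1)·0.0000) / (3) = -1.6667
Iteration 2:
  x1 = (-2 - (2)·-1.6667) / (5) = 0.2667
  x2 = (-5 - (-1)·-0.4000) / (3) = -1.8000
Residual b − A·x = (0.2665, 0.6667); ∞-norm = 0.6667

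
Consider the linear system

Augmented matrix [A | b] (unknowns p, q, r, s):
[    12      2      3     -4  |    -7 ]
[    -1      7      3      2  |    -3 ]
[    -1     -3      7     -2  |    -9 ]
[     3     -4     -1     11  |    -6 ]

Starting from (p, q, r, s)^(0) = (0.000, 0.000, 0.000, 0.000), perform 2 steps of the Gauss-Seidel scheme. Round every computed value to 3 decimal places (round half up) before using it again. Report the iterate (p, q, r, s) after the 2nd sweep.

Iteration 1:
  p = (-7 - (2)·0.000 - (3)·0.000 - (-4)·0.000) / (12) = -0.583
  q = (-3 - (-1)·-0.583 - (3)·0.000 - (2)·0.000) / (7) = -0.512
  r = (-9 - (-1)·-0.583 - (-3)·-0.512 - (-2)·0.000) / (7) = -1.588
  s = (-6 - (3)·-0.583 - (-4)·-0.512 - (-1)·-1.588) / (11) = -0.717
Iteration 2:
  p = (-7 - (2)·-0.512 - (3)·-1.588 - (-4)·-0.717) / (12) = -0.340
  q = (-3 - (-1)·-0.340 - (3)·-1.588 - (2)·-0.717) / (7) = 0.408
  r = (-9 - (-1)·-0.340 - (-3)·0.408 - (-2)·-0.717) / (7) = -1.364
  s = (-6 - (3)·-0.340 - (-4)·0.408 - (-1)·-1.364) / (11) = -0.428

(-0.340, 0.408, -1.364, -0.428)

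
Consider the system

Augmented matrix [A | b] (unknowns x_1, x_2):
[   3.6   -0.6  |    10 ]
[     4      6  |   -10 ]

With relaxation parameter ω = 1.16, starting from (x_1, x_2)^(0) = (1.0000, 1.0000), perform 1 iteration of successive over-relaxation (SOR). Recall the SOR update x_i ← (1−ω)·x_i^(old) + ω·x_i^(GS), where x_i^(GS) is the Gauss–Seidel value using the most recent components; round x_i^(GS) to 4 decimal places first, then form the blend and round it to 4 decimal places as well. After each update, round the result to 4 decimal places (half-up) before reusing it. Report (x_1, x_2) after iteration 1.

Iteration 1:
  x_1: GS value = (10 - (-0.6)·1.0000) / (3.6) = 2.9444;  x_1 ← (1−ω)·1.0000 + ω·2.9444 = 3.2555
  x_2: GS value = (-10 - (4)·3.2555) / (6) = -3.8370;  x_2 ← (1−ω)·1.0000 + ω·-3.8370 = -4.6109

(3.2555, -4.6109)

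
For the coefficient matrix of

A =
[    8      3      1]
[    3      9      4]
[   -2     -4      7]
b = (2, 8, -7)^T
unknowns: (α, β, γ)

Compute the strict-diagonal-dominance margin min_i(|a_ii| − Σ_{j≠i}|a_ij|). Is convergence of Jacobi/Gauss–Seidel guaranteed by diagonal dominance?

row 1: |8| − (3+1) = 4
row 2: |9| − (3+4) = 2
row 3: |7| − (2+4) = 1
minimum over rows = 1 → strictly diagonally dominant (convergence guaranteed)

1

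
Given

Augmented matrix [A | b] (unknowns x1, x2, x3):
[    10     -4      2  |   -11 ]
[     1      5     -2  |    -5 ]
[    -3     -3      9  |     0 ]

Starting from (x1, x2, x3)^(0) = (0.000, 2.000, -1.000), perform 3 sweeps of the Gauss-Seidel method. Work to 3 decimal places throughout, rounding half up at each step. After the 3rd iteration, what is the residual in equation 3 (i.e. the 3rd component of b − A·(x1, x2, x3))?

-0.003

Iteration 1:
  x1 = (-11 - (-4)·2.000 - (2)·-1.000) / (10) = -0.100
  x2 = (-5 - (1)·-0.100 - (-2)·-1.000) / (5) = -1.380
  x3 = (0 - (-3)·-0.100 - (-3)·-1.380) / (9) = -0.493
Iteration 2:
  x1 = (-11 - (-4)·-1.380 - (2)·-0.493) / (10) = -1.553
  x2 = (-5 - (1)·-1.553 - (-2)·-0.493) / (5) = -0.887
  x3 = (0 - (-3)·-1.553 - (-3)·-0.887) / (9) = -0.813
Iteration 3:
  x1 = (-11 - (-4)·-0.887 - (2)·-0.813) / (10) = -1.292
  x2 = (-5 - (1)·-1.292 - (-2)·-0.813) / (5) = -1.067
  x3 = (0 - (-3)·-1.292 - (-3)·-1.067) / (9) = -0.786
Residual b − A·x = (-0.776, 0.055, -0.003)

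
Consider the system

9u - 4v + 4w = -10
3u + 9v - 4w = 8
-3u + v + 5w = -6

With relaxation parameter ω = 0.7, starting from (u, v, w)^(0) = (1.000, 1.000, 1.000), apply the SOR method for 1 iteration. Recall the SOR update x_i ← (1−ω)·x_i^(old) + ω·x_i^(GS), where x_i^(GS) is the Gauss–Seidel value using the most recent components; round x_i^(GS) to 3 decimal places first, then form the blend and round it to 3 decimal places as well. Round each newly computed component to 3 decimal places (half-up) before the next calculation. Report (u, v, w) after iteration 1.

(-0.478, 1.345, -0.929)

Iteration 1:
  u: GS value = (-10 - (-4)·1.000 - (4)·1.000) / (9) = -1.111;  u ← (1−ω)·1.000 + ω·-1.111 = -0.478
  v: GS value = (8 - (3)·-0.478 - (-4)·1.000) / (9) = 1.493;  v ← (1−ω)·1.000 + ω·1.493 = 1.345
  w: GS value = (-6 - (-3)·-0.478 - (1)·1.345) / (5) = -1.756;  w ← (1−ω)·1.000 + ω·-1.756 = -0.929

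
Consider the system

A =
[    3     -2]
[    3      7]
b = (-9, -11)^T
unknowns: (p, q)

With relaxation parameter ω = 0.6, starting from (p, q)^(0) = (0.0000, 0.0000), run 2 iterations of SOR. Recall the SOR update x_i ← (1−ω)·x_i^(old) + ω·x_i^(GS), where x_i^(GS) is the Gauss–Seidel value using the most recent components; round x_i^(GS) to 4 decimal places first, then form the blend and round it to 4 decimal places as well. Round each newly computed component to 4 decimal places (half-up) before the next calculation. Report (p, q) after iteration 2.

(-2.7120, -0.4375)

Iteration 1:
  p: GS value = (-9 - (-2)·0.0000) / (3) = -3.0000;  p ← (1−ω)·0.0000 + ω·-3.0000 = -1.8000
  q: GS value = (-11 - (3)·-1.8000) / (7) = -0.8000;  q ← (1−ω)·0.0000 + ω·-0.8000 = -0.4800
Iteration 2:
  p: GS value = (-9 - (-2)·-0.4800) / (3) = -3.3200;  p ← (1−ω)·-1.8000 + ω·-3.3200 = -2.7120
  q: GS value = (-11 - (3)·-2.7120) / (7) = -0.4091;  q ← (1−ω)·-0.4800 + ω·-0.4091 = -0.4375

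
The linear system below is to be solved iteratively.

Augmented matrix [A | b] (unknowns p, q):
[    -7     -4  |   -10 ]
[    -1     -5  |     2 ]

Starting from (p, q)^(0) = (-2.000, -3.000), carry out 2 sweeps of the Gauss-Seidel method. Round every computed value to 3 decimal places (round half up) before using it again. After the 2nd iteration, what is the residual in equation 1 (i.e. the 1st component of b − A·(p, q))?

0.907

Iteration 1:
  p = (-10 - (-4)·-3.000) / (-7) = 3.143
  q = (2 - (-1)·3.143) / (-5) = -1.029
Iteration 2:
  p = (-10 - (-4)·-1.029) / (-7) = 2.017
  q = (2 - (-1)·2.017) / (-5) = -0.803
Residual b − A·x = (0.907, 0.002)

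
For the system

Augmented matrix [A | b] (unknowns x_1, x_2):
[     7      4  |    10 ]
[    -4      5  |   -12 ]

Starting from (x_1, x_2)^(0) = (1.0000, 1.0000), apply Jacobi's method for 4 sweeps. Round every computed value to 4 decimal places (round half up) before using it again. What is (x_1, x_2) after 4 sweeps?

(1.7290, -0.4734)

Iteration 1:
  x_1 = (10 - (4)·1.0000) / (7) = 0.8571
  x_2 = (-12 - (-4)·1.0000) / (5) = -1.6000
Iteration 2:
  x_1 = (10 - (4)·-1.6000) / (7) = 2.3429
  x_2 = (-12 - (-4)·0.8571) / (5) = -1.7143
Iteration 3:
  x_1 = (10 - (4)·-1.7143) / (7) = 2.4082
  x_2 = (-12 - (-4)·2.3429) / (5) = -0.5257
Iteration 4:
  x_1 = (10 - (4)·-0.5257) / (7) = 1.7290
  x_2 = (-12 - (-4)·2.4082) / (5) = -0.4734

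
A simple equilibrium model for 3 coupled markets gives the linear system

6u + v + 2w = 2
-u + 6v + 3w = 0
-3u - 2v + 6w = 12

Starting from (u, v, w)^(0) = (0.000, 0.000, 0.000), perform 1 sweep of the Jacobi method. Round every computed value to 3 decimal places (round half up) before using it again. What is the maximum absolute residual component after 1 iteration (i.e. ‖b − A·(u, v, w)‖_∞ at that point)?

Iteration 1:
  u = (2 - (1)·0.000 - (2)·0.000) / (6) = 0.333
  v = (0 - (-1)·0.000 - (3)·0.000) / (6) = 0.000
  w = (12 - (-3)·0.000 - (-2)·0.000) / (6) = 2.000
Residual b − A·x = (-3.998, -5.667, 0.999); ∞-norm = 5.667

5.667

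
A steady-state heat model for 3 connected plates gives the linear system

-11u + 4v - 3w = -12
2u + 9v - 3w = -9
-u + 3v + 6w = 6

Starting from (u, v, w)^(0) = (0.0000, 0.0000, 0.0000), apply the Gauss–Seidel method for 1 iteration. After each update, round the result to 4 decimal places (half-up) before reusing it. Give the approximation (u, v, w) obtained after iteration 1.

Iteration 1:
  u = (-12 - (4)·0.0000 - (-3)·0.0000) / (-11) = 1.0909
  v = (-9 - (2)·1.0909 - (-3)·0.0000) / (9) = -1.2424
  w = (6 - (-1)·1.0909 - (3)·-1.2424) / (6) = 1.8030

(1.0909, -1.2424, 1.8030)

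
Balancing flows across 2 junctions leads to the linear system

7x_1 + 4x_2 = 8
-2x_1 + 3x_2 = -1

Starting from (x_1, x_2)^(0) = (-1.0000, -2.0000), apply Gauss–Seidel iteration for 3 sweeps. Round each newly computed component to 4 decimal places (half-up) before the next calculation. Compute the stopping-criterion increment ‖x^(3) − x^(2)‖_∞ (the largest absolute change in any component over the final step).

Iteration 1:
  x_1 = (8 - (4)·-2.0000) / (7) = 2.2857
  x_2 = (-1 - (-2)·2.2857) / (3) = 1.1905
Iteration 2:
  x_1 = (8 - (4)·1.1905) / (7) = 0.4626
  x_2 = (-1 - (-2)·0.4626) / (3) = -0.0249
Iteration 3:
  x_1 = (8 - (4)·-0.0249) / (7) = 1.1571
  x_2 = (-1 - (-2)·1.1571) / (3) = 0.4381
Change: (0.6945, 0.4630) → max |·| = 0.6945

0.6945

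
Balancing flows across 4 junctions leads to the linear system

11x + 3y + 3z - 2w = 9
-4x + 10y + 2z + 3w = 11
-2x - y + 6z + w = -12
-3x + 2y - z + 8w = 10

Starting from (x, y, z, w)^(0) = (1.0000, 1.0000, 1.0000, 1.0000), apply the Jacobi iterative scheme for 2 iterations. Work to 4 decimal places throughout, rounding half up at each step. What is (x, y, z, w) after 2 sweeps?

Iteration 1:
  x = (9 - (3)·1.0000 - (3)·1.0000 - (-2)·1.0000) / (11) = 0.4545
  y = (11 - (-4)·1.0000 - (2)·1.0000 - (3)·1.0000) / (10) = 1.0000
  z = (-12 - (-2)·1.0000 - (-1)·1.0000 - (1)·1.0000) / (6) = -1.6667
  w = (10 - (-3)·1.0000 - (2)·1.0000 - (-1)·1.0000) / (8) = 1.5000
Iteration 2:
  x = (9 - (3)·1.0000 - (3)·-1.6667 - (-2)·1.5000) / (11) = 1.2727
  y = (11 - (-4)·0.4545 - (2)·-1.6667 - (3)·1.5000) / (10) = 1.1651
  z = (-12 - (-2)·0.4545 - (-1)·1.0000 - (1)·1.5000) / (6) = -1.9318
  w = (10 - (-3)·0.4545 - (2)·1.0000 - (-1)·-1.6667) / (8) = 0.9621

(1.2727, 1.1651, -1.9318, 0.9621)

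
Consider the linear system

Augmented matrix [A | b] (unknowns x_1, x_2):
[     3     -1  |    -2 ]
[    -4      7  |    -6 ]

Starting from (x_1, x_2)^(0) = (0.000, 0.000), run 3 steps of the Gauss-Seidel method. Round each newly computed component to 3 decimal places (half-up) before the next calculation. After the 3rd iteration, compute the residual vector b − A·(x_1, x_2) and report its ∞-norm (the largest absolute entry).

Iteration 1:
  x_1 = (-2 - (-1)·0.000) / (3) = -0.667
  x_2 = (-6 - (-4)·-0.667) / (7) = -1.238
Iteration 2:
  x_1 = (-2 - (-1)·-1.238) / (3) = -1.079
  x_2 = (-6 - (-4)·-1.079) / (7) = -1.474
Iteration 3:
  x_1 = (-2 - (-1)·-1.474) / (3) = -1.158
  x_2 = (-6 - (-4)·-1.158) / (7) = -1.519
Residual b − A·x = (-0.045, 0.001); ∞-norm = 0.045

0.045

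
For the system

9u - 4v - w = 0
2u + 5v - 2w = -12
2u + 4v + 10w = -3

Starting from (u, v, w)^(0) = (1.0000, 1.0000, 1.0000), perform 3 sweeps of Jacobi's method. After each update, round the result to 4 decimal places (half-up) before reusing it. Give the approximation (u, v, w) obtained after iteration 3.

(-1.2644, -1.7138, 1.1262)

Iteration 1:
  u = (0 - (-4)·1.0000 - (-1)·1.0000) / (9) = 0.5556
  v = (-12 - (2)·1.0000 - (-2)·1.0000) / (5) = -2.4000
  w = (-3 - (2)·1.0000 - (4)·1.0000) / (10) = -0.9000
Iteration 2:
  u = (0 - (-4)·-2.4000 - (-1)·-0.9000) / (9) = -1.1667
  v = (-12 - (2)·0.5556 - (-2)·-0.9000) / (5) = -2.9822
  w = (-3 - (2)·0.5556 - (4)·-2.4000) / (10) = 0.5489
Iteration 3:
  u = (0 - (-4)·-2.9822 - (-1)·0.5489) / (9) = -1.2644
  v = (-12 - (2)·-1.1667 - (-2)·0.5489) / (5) = -1.7138
  w = (-3 - (2)·-1.1667 - (4)·-2.9822) / (10) = 1.1262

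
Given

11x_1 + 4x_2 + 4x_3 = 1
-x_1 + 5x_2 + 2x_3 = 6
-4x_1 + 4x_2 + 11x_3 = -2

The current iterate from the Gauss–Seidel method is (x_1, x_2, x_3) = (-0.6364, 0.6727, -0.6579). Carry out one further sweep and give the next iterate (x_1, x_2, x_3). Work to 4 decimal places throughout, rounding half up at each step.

One sweep:
  x_1 = (1 - (4)·0.6727 - (4)·-0.6579) / (11) = 0.0855
  x_2 = (6 - (-1)·0.0855 - (2)·-0.6579) / (5) = 1.4803
  x_3 = (-2 - (-4)·0.0855 - (4)·1.4803) / (11) = -0.6890

(0.0855, 1.4803, -0.6890)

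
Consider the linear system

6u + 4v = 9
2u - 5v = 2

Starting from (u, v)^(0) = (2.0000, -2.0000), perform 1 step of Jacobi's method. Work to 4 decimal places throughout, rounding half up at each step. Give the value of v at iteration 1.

0.4000

Iteration 1:
  u = (9 - (4)·-2.0000) / (6) = 2.8333
  v = (2 - (2)·2.0000) / (-5) = 0.4000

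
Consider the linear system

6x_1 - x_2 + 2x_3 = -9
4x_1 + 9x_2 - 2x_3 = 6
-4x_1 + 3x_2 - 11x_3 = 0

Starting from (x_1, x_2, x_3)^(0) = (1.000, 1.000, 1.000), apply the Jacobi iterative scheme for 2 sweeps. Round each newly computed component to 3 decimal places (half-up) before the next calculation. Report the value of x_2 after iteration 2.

1.387

Iteration 1:
  x_1 = (-9 - (-1)·1.000 - (2)·1.000) / (6) = -1.667
  x_2 = (6 - (4)·1.000 - (-2)·1.000) / (9) = 0.444
  x_3 = (0 - (-4)·1.000 - (3)·1.000) / (-11) = -0.091
Iteration 2:
  x_1 = (-9 - (-1)·0.444 - (2)·-0.091) / (6) = -1.396
  x_2 = (6 - (4)·-1.667 - (-2)·-0.091) / (9) = 1.387
  x_3 = (0 - (-4)·-1.667 - (3)·0.444) / (-11) = 0.727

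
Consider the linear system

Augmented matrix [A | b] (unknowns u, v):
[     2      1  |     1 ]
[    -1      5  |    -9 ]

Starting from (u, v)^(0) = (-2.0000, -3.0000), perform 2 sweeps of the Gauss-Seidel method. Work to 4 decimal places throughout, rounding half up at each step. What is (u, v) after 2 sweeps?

Iteration 1:
  u = (1 - (1)·-3.0000) / (2) = 2.0000
  v = (-9 - (-1)·2.0000) / (5) = -1.4000
Iteration 2:
  u = (1 - (1)·-1.4000) / (2) = 1.2000
  v = (-9 - (-1)·1.2000) / (5) = -1.5600

(1.2000, -1.5600)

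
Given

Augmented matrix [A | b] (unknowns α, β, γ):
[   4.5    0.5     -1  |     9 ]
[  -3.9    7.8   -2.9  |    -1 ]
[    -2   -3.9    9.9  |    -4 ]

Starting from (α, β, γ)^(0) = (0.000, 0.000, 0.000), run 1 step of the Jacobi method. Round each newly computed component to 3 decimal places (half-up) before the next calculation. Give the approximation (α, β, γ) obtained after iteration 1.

(2.000, -0.128, -0.404)

Iteration 1:
  α = (9 - (0.5)·0.000 - (-1)·0.000) / (4.5) = 2.000
  β = (-1 - (-3.9)·0.000 - (-2.9)·0.000) / (7.8) = -0.128
  γ = (-4 - (-2)·0.000 - (-3.9)·0.000) / (9.9) = -0.404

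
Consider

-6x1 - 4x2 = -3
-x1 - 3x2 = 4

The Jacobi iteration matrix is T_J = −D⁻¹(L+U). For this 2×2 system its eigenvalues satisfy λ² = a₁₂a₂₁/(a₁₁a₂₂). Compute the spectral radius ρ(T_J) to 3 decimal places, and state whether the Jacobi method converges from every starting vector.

0.471

a₁₂a₂₁/(a₁₁a₂₂) = (-4)·(-1) / ((-6)·(-3)) = 0.222222
ρ = √|0.222222| = √0.222222 = 0.471
ρ < 1, so Jacobi converges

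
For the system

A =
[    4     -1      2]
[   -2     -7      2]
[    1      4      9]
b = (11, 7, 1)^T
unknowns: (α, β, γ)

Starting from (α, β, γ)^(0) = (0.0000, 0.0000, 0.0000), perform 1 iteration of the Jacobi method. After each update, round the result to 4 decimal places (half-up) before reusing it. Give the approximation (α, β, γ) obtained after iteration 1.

(2.7500, -1.0000, 0.1111)

Iteration 1:
  α = (11 - (-1)·0.0000 - (2)·0.0000) / (4) = 2.7500
  β = (7 - (-2)·0.0000 - (2)·0.0000) / (-7) = -1.0000
  γ = (1 - (1)·0.0000 - (4)·0.0000) / (9) = 0.1111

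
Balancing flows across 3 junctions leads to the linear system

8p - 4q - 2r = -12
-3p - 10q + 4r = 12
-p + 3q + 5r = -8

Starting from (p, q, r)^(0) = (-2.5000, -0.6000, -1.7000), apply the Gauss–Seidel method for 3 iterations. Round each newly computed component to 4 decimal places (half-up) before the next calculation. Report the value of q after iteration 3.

Iteration 1:
  p = (-12 - (-4)·-0.6000 - (-2)·-1.7000) / (8) = -2.2250
  q = (12 - (-3)·-2.2250 - (4)·-1.7000) / (-10) = -1.2125
  r = (-8 - (-1)·-2.2250 - (3)·-1.2125) / (5) = -1.3175
Iteration 2:
  p = (-12 - (-4)·-1.2125 - (-2)·-1.3175) / (8) = -2.4356
  q = (12 - (-3)·-2.4356 - (4)·-1.3175) / (-10) = -0.9963
  r = (-8 - (-1)·-2.4356 - (3)·-0.9963) / (5) = -1.4893
Iteration 3:
  p = (-12 - (-4)·-0.9963 - (-2)·-1.4893) / (8) = -2.3705
  q = (12 - (-3)·-2.3705 - (4)·-1.4893) / (-10) = -1.0846
  r = (-8 - (-1)·-2.3705 - (3)·-1.0846) / (5) = -1.4233

-1.0846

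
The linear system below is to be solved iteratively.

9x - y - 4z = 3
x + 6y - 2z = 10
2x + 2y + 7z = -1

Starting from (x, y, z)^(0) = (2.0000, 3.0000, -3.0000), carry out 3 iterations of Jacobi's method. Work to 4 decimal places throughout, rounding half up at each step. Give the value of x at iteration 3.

0.4515

Iteration 1:
  x = (3 - (-1)·3.0000 - (-4)·-3.0000) / (9) = -0.6667
  y = (10 - (1)·2.0000 - (-2)·-3.0000) / (6) = 0.3333
  z = (-1 - (2)·2.0000 - (2)·3.0000) / (7) = -1.5714
Iteration 2:
  x = (3 - (-1)·0.3333 - (-4)·-1.5714) / (9) = -0.3280
  y = (10 - (1)·-0.6667 - (-2)·-1.5714) / (6) = 1.2540
  z = (-1 - (2)·-0.6667 - (2)·0.3333) / (7) = -0.0476
Iteration 3:
  x = (3 - (-1)·1.2540 - (-4)·-0.0476) / (9) = 0.4515
  y = (10 - (1)·-0.3280 - (-2)·-0.0476) / (6) = 1.7055
  z = (-1 - (2)·-0.3280 - (2)·1.2540) / (7) = -0.4074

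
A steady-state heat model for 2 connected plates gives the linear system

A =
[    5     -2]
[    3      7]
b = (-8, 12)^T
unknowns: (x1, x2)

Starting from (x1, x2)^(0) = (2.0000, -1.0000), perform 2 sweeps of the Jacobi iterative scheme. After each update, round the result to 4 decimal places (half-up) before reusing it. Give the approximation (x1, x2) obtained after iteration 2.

Iteration 1:
  x1 = (-8 - (-2)·-1.0000) / (5) = -2.0000
  x2 = (12 - (3)·2.0000) / (7) = 0.8571
Iteration 2:
  x1 = (-8 - (-2)·0.8571) / (5) = -1.2572
  x2 = (12 - (3)·-2.0000) / (7) = 2.5714

(-1.2572, 2.5714)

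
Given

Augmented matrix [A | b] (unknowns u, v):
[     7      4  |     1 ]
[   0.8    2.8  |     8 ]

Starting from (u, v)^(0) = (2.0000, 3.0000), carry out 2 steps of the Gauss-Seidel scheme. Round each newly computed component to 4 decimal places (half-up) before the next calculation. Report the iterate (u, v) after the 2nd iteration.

(-1.7463, 3.3561)

Iteration 1:
  u = (1 - (4)·3.0000) / (7) = -1.5714
  v = (8 - (0.8)·-1.5714) / (2.8) = 3.3061
Iteration 2:
  u = (1 - (4)·3.3061) / (7) = -1.7463
  v = (8 - (0.8)·-1.7463) / (2.8) = 3.3561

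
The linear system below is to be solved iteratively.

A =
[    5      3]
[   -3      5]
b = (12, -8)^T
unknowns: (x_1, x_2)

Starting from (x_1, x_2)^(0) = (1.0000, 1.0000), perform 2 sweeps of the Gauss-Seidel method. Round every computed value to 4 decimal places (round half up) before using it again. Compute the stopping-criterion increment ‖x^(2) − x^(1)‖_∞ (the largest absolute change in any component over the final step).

Iteration 1:
  x_1 = (12 - (3)·1.0000) / (5) = 1.8000
  x_2 = (-8 - (-3)·1.8000) / (5) = -0.5200
Iteration 2:
  x_1 = (12 - (3)·-0.5200) / (5) = 2.7120
  x_2 = (-8 - (-3)·2.7120) / (5) = 0.0272
Change: (0.9120, 0.5472) → max |·| = 0.9120

0.9120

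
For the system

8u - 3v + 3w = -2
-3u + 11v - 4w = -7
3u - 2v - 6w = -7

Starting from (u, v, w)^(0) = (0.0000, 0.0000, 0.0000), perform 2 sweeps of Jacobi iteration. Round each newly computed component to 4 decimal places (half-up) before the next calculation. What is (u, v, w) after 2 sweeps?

Iteration 1:
  u = (-2 - (-3)·0.0000 - (3)·0.0000) / (8) = -0.2500
  v = (-7 - (-3)·0.0000 - (-4)·0.0000) / (11) = -0.6364
  w = (-7 - (3)·0.0000 - (-2)·0.0000) / (-6) = 1.1667
Iteration 2:
  u = (-2 - (-3)·-0.6364 - (3)·1.1667) / (8) = -0.9262
  v = (-7 - (-3)·-0.2500 - (-4)·1.1667) / (11) = -0.2803
  w = (-7 - (3)·-0.2500 - (-2)·-0.6364) / (-6) = 1.2538

(-0.9262, -0.2803, 1.2538)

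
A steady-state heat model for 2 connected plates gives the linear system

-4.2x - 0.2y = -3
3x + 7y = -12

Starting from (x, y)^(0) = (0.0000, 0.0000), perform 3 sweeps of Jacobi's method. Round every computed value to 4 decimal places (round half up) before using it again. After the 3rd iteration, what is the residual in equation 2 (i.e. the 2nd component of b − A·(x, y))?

Iteration 1:
  x = (-3 - (-0.2)·0.0000) / (-4.2) = 0.7143
  y = (-12 - (3)·0.0000) / (7) = -1.7143
Iteration 2:
  x = (-3 - (-0.2)·-1.7143) / (-4.2) = 0.7959
  y = (-12 - (3)·0.7143) / (7) = -2.0204
Iteration 3:
  x = (-3 - (-0.2)·-2.0204) / (-4.2) = 0.8105
  y = (-12 - (3)·0.7959) / (7) = -2.0554
Residual b − A·x = (-0.0070, -0.0437)

-0.0437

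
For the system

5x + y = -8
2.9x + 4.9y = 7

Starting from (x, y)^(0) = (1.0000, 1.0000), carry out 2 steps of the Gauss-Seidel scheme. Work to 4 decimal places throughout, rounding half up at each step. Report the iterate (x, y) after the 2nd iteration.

Iteration 1:
  x = (-8 - (1)·1.0000) / (5) = -1.8000
  y = (7 - (2.9)·-1.8000) / (4.9) = 2.4939
Iteration 2:
  x = (-8 - (1)·2.4939) / (5) = -2.0988
  y = (7 - (2.9)·-2.0988) / (4.9) = 2.6707

(-2.0988, 2.6707)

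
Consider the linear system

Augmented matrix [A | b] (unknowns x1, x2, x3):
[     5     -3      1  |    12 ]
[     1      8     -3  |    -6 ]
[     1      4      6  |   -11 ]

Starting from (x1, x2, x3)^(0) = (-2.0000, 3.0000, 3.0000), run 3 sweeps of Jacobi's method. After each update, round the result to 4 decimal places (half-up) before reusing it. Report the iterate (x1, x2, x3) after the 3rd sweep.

(1.4625, -2.2531, -0.7375)

Iteration 1:
  x1 = (12 - (-3)·3.0000 - (1)·3.0000) / (5) = 3.6000
  x2 = (-6 - (1)·-2.0000 - (-3)·3.0000) / (8) = 0.6250
  x3 = (-11 - (1)·-2.0000 - (4)·3.0000) / (6) = -3.5000
Iteration 2:
  x1 = (12 - (-3)·0.6250 - (1)·-3.5000) / (5) = 3.4750
  x2 = (-6 - (1)·3.6000 - (-3)·-3.5000) / (8) = -2.5125
  x3 = (-11 - (1)·3.6000 - (4)·0.6250) / (6) = -2.8500
Iteration 3:
  x1 = (12 - (-3)·-2.5125 - (1)·-2.8500) / (5) = 1.4625
  x2 = (-6 - (1)·3.4750 - (-3)·-2.8500) / (8) = -2.2531
  x3 = (-11 - (1)·3.4750 - (4)·-2.5125) / (6) = -0.7375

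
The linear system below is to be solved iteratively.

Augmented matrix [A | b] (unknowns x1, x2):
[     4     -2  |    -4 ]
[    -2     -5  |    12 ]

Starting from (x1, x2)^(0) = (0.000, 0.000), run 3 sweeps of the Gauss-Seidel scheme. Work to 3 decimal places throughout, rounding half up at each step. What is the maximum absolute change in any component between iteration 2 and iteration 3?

0.200

Iteration 1:
  x1 = (-4 - (-2)·0.000) / (4) = -1.000
  x2 = (12 - (-2)·-1.000) / (-5) = -2.000
Iteration 2:
  x1 = (-4 - (-2)·-2.000) / (4) = -2.000
  x2 = (12 - (-2)·-2.000) / (-5) = -1.600
Iteration 3:
  x1 = (-4 - (-2)·-1.600) / (4) = -1.800
  x2 = (12 - (-2)·-1.800) / (-5) = -1.680
Change: (0.200, -0.080) → max |·| = 0.200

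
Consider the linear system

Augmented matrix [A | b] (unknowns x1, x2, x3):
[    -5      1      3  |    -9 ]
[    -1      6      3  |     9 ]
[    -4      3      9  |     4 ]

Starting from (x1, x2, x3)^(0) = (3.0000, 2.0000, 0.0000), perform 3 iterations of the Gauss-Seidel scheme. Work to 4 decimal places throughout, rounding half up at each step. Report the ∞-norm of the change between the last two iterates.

0.1346

Iteration 1:
  x1 = (-9 - (1)·2.0000 - (3)·0.0000) / (-5) = 2.2000
  x2 = (9 - (-1)·2.2000 - (3)·0.0000) / (6) = 1.8667
  x3 = (4 - (-4)·2.2000 - (3)·1.8667) / (9) = 0.8000
Iteration 2:
  x1 = (-9 - (1)·1.8667 - (3)·0.8000) / (-5) = 2.6533
  x2 = (9 - (-1)·2.6533 - (3)·0.8000) / (6) = 1.5422
  x3 = (4 - (-4)·2.6533 - (3)·1.5422) / (9) = 1.1096
Iteration 3:
  x1 = (-9 - (1)·1.5422 - (3)·1.1096) / (-5) = 2.7742
  x2 = (9 - (-1)·2.7742 - (3)·1.1096) / (6) = 1.4076
  x3 = (4 - (-4)·2.7742 - (3)·1.4076) / (9) = 1.2082
Change: (0.1209, -0.1346, 0.0986) → max |·| = 0.1346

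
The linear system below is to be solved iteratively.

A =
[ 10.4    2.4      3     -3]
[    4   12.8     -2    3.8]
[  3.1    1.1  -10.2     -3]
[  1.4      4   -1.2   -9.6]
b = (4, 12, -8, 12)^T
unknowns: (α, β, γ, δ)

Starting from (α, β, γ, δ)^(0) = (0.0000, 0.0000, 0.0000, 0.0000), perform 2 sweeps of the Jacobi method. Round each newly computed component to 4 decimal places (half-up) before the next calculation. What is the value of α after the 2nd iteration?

Iteration 1:
  α = (4 - (2.4)·0.0000 - (3)·0.0000 - (-3)·0.0000) / (10.4) = 0.3846
  β = (12 - (4)·0.0000 - (-2)·0.0000 - (3.8)·0.0000) / (12.8) = 0.9375
  γ = (-8 - (3.1)·0.0000 - (1.1)·0.0000 - (-3)·0.0000) / (-10.2) = 0.7843
  δ = (12 - (1.4)·0.0000 - (4)·0.0000 - (-1.2)·0.0000) / (-9.6) = -1.2500
Iteration 2:
  α = (4 - (2.4)·0.9375 - (3)·0.7843 - (-3)·-1.2500) / (10.4) = -0.4185
  β = (12 - (4)·0.3846 - (-2)·0.7843 - (3.8)·-1.2500) / (12.8) = 1.3110
  γ = (-8 - (3.1)·0.3846 - (1.1)·0.9375 - (-3)·-1.2500) / (-10.2) = 1.3700
  δ = (12 - (1.4)·0.3846 - (4)·0.9375 - (-1.2)·0.7843) / (-9.6) = -0.9013

-0.4185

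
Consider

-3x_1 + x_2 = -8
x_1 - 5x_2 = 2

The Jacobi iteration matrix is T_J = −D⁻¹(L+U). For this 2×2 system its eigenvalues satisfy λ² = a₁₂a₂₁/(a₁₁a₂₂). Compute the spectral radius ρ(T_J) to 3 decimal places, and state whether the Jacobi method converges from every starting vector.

0.258

a₁₂a₂₁/(a₁₁a₂₂) = (1)·(1) / ((-3)·(-5)) = 0.066667
ρ = √|0.066667| = √0.066667 = 0.258
ρ < 1, so Jacobi converges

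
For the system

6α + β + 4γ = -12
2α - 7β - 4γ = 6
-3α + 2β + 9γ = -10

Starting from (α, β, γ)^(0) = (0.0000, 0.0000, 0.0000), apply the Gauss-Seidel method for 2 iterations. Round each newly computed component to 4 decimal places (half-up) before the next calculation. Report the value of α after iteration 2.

Iteration 1:
  α = (-12 - (1)·0.0000 - (4)·0.0000) / (6) = -2.0000
  β = (6 - (2)·-2.0000 - (-4)·0.0000) / (-7) = -1.4286
  γ = (-10 - (-3)·-2.0000 - (2)·-1.4286) / (9) = -1.4603
Iteration 2:
  α = (-12 - (1)·-1.4286 - (4)·-1.4603) / (6) = -0.7884
  β = (6 - (2)·-0.7884 - (-4)·-1.4603) / (-7) = -0.2479
  γ = (-10 - (-3)·-0.7884 - (2)·-0.2479) / (9) = -1.3188

-0.7884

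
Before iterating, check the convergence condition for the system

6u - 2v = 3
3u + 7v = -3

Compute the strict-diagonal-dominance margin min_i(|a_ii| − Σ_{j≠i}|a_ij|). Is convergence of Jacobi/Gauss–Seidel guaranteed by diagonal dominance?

4

row 1: |6| − (2) = 4
row 2: |7| − (3) = 4
minimum over rows = 4 → strictly diagonally dominant (convergence guaranteed)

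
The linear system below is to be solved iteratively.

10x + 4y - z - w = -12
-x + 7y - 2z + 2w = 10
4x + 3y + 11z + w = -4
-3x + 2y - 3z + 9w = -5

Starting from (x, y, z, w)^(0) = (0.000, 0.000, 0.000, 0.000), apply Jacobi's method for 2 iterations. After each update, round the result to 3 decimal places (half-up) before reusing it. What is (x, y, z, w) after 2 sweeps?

Iteration 1:
  x = (-12 - (4)·0.000 - (-1)·0.000 - (-1)·0.000) / (10) = -1.200
  y = (10 - (-1)·0.000 - (-2)·0.000 - (2)·0.000) / (7) = 1.429
  z = (-4 - (4)·0.000 - (3)·0.000 - (1)·0.000) / (11) = -0.364
  w = (-5 - (-3)·0.000 - (2)·0.000 - (-3)·0.000) / (9) = -0.556
Iteration 2:
  x = (-12 - (4)·1.429 - (-1)·-0.364 - (-1)·-0.556) / (10) = -1.864
  y = (10 - (-1)·-1.200 - (-2)·-0.364 - (2)·-0.556) / (7) = 1.312
  z = (-4 - (4)·-1.200 - (3)·1.429 - (1)·-0.556) / (11) = -0.266
  w = (-5 - (-3)·-1.200 - (2)·1.429 - (-3)·-0.364) / (9) = -1.394

(-1.864, 1.312, -0.266, -1.394)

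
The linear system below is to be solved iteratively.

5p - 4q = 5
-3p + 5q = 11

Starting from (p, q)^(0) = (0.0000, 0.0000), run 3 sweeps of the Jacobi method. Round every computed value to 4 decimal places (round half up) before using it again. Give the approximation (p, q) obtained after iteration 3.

Iteration 1:
  p = (5 - (-4)·0.0000) / (5) = 1.0000
  q = (11 - (-3)·0.0000) / (5) = 2.2000
Iteration 2:
  p = (5 - (-4)·2.2000) / (5) = 2.7600
  q = (11 - (-3)·1.0000) / (5) = 2.8000
Iteration 3:
  p = (5 - (-4)·2.8000) / (5) = 3.2400
  q = (11 - (-3)·2.7600) / (5) = 3.8560

(3.2400, 3.8560)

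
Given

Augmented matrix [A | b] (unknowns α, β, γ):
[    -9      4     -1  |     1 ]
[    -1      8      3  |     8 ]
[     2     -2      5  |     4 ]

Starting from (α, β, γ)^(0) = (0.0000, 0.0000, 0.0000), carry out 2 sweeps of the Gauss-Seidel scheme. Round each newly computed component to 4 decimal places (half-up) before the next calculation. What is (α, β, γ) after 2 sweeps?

(0.1895, 0.5591, 0.9478)

Iteration 1:
  α = (1 - (4)·0.0000 - (-1)·0.0000) / (-9) = -0.1111
  β = (8 - (-1)·-0.1111 - (3)·0.0000) / (8) = 0.9861
  γ = (4 - (2)·-0.1111 - (-2)·0.9861) / (5) = 1.2389
Iteration 2:
  α = (1 - (4)·0.9861 - (-1)·1.2389) / (-9) = 0.1895
  β = (8 - (-1)·0.1895 - (3)·1.2389) / (8) = 0.5591
  γ = (4 - (2)·0.1895 - (-2)·0.5591) / (5) = 0.9478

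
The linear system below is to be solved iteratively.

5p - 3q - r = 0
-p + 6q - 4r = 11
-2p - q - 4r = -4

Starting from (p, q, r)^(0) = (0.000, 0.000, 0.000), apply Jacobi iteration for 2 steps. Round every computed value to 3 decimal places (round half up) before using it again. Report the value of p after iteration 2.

1.300

Iteration 1:
  p = (0 - (-3)·0.000 - (-1)·0.000) / (5) = 0.000
  q = (11 - (-1)·0.000 - (-4)·0.000) / (6) = 1.833
  r = (-4 - (-2)·0.000 - (-1)·0.000) / (-4) = 1.000
Iteration 2:
  p = (0 - (-3)·1.833 - (-1)·1.000) / (5) = 1.300
  q = (11 - (-1)·0.000 - (-4)·1.000) / (6) = 2.500
  r = (-4 - (-2)·0.000 - (-1)·1.833) / (-4) = 0.542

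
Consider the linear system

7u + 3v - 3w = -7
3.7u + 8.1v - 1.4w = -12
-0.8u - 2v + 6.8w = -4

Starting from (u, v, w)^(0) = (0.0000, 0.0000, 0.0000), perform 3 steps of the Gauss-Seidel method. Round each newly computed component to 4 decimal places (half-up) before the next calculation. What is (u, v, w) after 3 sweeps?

(-0.9385, -1.2358, -1.0621)

Iteration 1:
  u = (-7 - (3)·0.0000 - (-3)·0.0000) / (7) = -1.0000
  v = (-12 - (3.7)·-1.0000 - (-1.4)·0.0000) / (8.1) = -1.0247
  w = (-4 - (-0.8)·-1.0000 - (-2)·-1.0247) / (6.8) = -1.0073
Iteration 2:
  u = (-7 - (3)·-1.0247 - (-3)·-1.0073) / (7) = -0.9925
  v = (-12 - (3.7)·-0.9925 - (-1.4)·-1.0073) / (8.1) = -1.2022
  w = (-4 - (-0.8)·-0.9925 - (-2)·-1.2022) / (6.8) = -1.0586
Iteration 3:
  u = (-7 - (3)·-1.2022 - (-3)·-1.0586) / (7) = -0.9385
  v = (-12 - (3.7)·-0.9385 - (-1.4)·-1.0586) / (8.1) = -1.2358
  w = (-4 - (-0.8)·-0.9385 - (-2)·-1.2358) / (6.8) = -1.0621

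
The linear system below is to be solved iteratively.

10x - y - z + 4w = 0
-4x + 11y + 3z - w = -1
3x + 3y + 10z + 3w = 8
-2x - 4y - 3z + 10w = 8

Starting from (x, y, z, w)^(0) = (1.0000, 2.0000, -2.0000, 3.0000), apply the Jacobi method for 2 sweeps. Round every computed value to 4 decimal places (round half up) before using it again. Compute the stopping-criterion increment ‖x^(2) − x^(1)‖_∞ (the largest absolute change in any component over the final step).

Iteration 1:
  x = (0 - (-1)·2.0000 - (-1)·-2.0000 - (4)·3.0000) / (10) = -1.2000
  y = (-1 - (-4)·1.0000 - (3)·-2.0000 - (-1)·3.0000) / (11) = 1.0909
  z = (8 - (3)·1.0000 - (3)·2.0000 - (3)·3.0000) / (10) = -1.0000
  w = (8 - (-2)·1.0000 - (-4)·2.0000 - (-3)·-2.0000) / (10) = 1.2000
Iteration 2:
  x = (0 - (-1)·1.0909 - (-1)·-1.0000 - (4)·1.2000) / (10) = -0.4709
  y = (-1 - (-4)·-1.2000 - (3)·-1.0000 - (-1)·1.2000) / (11) = -0.1455
  z = (8 - (3)·-1.2000 - (3)·1.0909 - (3)·1.2000) / (10) = 0.4727
  w = (8 - (-2)·-1.2000 - (-4)·1.0909 - (-3)·-1.0000) / (10) = 0.6964
Change: (0.7291, -1.2364, 1.4727, -0.5036) → max |·| = 1.4727

1.4727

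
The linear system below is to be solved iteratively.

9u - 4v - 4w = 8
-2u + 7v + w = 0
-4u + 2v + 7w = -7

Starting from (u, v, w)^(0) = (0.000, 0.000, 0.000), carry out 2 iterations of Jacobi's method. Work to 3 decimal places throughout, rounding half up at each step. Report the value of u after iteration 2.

0.444

Iteration 1:
  u = (8 - (-4)·0.000 - (-4)·0.000) / (9) = 0.889
  v = (0 - (-2)·0.000 - (1)·0.000) / (7) = 0.000
  w = (-7 - (-4)·0.000 - (2)·0.000) / (7) = -1.000
Iteration 2:
  u = (8 - (-4)·0.000 - (-4)·-1.000) / (9) = 0.444
  v = (0 - (-2)·0.889 - (1)·-1.000) / (7) = 0.397
  w = (-7 - (-4)·0.889 - (2)·0.000) / (7) = -0.492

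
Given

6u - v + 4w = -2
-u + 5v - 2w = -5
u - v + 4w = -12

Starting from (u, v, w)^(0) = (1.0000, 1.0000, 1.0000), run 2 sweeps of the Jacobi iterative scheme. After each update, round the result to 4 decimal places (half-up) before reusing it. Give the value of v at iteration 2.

-2.3667

Iteration 1:
  u = (-2 - (-1)·1.0000 - (4)·1.0000) / (6) = -0.8333
  v = (-5 - (-1)·1.0000 - (-2)·1.0000) / (5) = -0.4000
  w = (-12 - (1)·1.0000 - (-1)·1.0000) / (4) = -3.0000
Iteration 2:
  u = (-2 - (-1)·-0.4000 - (4)·-3.0000) / (6) = 1.6000
  v = (-5 - (-1)·-0.8333 - (-2)·-3.0000) / (5) = -2.3667
  w = (-12 - (1)·-0.8333 - (-1)·-0.4000) / (4) = -2.8917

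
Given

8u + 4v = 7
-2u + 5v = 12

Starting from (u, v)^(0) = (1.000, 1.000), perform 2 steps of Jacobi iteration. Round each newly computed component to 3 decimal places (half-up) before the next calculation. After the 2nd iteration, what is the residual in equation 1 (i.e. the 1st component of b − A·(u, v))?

Iteration 1:
  u = (7 - (4)·1.000) / (8) = 0.375
  v = (12 - (-2)·1.000) / (5) = 2.800
Iteration 2:
  u = (7 - (4)·2.800) / (8) = -0.525
  v = (12 - (-2)·0.375) / (5) = 2.550
Residual b − A·x = (1.000, -1.800)

1.000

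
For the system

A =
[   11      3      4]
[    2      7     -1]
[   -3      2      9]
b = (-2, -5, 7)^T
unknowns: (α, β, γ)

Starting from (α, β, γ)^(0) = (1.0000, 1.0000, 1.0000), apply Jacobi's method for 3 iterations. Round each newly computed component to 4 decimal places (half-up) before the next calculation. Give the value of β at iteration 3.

-0.5374

Iteration 1:
  α = (-2 - (3)·1.0000 - (4)·1.0000) / (11) = -0.8182
  β = (-5 - (2)·1.0000 - (-1)·1.0000) / (7) = -0.8571
  γ = (7 - (-3)·1.0000 - (2)·1.0000) / (9) = 0.8889
Iteration 2:
  α = (-2 - (3)·-0.8571 - (4)·0.8889) / (11) = -0.2713
  β = (-5 - (2)·-0.8182 - (-1)·0.8889) / (7) = -0.3535
  γ = (7 - (-3)·-0.8182 - (2)·-0.8571) / (9) = 0.6955
Iteration 3:
  α = (-2 - (3)·-0.3535 - (4)·0.6955) / (11) = -0.3383
  β = (-5 - (2)·-0.2713 - (-1)·0.6955) / (7) = -0.5374
  γ = (7 - (-3)·-0.2713 - (2)·-0.3535) / (9) = 0.7659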